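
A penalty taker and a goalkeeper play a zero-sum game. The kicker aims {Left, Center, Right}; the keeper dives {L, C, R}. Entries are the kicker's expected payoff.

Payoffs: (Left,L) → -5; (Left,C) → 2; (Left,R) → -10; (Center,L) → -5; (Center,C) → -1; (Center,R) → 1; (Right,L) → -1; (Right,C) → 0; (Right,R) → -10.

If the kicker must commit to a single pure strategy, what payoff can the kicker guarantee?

Row minima: Left → -10, Center → -5, Right → -10.
The best of these is -5.

-5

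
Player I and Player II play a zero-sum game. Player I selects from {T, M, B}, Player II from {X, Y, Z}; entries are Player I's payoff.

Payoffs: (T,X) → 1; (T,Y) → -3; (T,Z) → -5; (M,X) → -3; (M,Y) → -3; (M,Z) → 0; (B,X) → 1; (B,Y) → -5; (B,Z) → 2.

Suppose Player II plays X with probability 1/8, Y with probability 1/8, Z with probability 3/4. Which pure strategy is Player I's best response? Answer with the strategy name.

Expected payoff of T: (1/8)·1 + (1/8)·(-3) + (3/4)·(-5) = -4.
Expected payoff of M: (1/8)·(-3) + (1/8)·(-3) + (3/4)·0 = -3/4.
Expected payoff of B: (1/8)·1 + (1/8)·(-5) + (3/4)·2 = 1.
The largest is 1, so Player I's best response is B.

B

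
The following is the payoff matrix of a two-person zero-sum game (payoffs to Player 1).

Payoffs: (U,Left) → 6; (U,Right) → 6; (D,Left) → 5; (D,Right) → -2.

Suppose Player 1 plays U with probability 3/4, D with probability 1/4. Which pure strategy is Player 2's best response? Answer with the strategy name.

If Player 2 plays Left, Player 1's expected payoff is (3/4)·6 + (1/4)·5 = 23/4.
If Player 2 plays Right, Player 1's expected payoff is (3/4)·6 + (1/4)·(-2) = 4.
Player 2 minimizes Player 1's payoff; the smallest is 4, so the best response is Right.

Right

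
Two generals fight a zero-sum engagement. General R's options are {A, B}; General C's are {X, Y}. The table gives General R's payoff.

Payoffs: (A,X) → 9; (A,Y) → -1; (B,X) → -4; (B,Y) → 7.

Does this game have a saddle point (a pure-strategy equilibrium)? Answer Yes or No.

No

Row minima: A → -1, B → -4; maximin = -1.
Column maxima: X → 9, Y → 7; minimax = 7.
-1 ≠ 7, so no pure-strategy equilibrium exists.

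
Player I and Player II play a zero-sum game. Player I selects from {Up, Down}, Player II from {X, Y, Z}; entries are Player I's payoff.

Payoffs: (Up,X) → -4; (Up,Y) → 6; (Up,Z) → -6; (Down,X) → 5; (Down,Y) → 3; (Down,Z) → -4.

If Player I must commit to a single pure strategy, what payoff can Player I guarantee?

-4

Row minima: Up → -6, Down → -4.
The best of these is -4.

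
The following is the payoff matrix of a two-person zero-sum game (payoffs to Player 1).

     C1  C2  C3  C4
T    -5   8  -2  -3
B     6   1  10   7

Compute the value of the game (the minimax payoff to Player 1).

53/18

Row minima: T → -5, B → 1; maximin = 1.
Column maxima: C1 → 6, C2 → 8, C3 → 10, C4 → 7; minimax = 6.
1 ≠ 6, so there is no saddle point; optimal play is mixed.
C3 is strictly dominated by C1 (it gives Player 1 strictly more in every row), so Player 2 never plays it.
C4 is strictly dominated by C1 (it gives Player 1 strictly more in every row), so Player 2 never plays it.
On the remaining 2×2 (T, B vs C1, C2):
Let Player 1 play T with probability p. Expected payoff against C1: (-5)p + 6(1−p) = −11p + 6; against C2: 8p + 1(1−p) = 7p + 1.
Setting these equal: −11p + 6 = 7p + 1 ⇒ −18p = -5 ⇒ p = 5/18, and the value is (-11)·(5/18) + 6 = 53/18.
For Player 2: with q = P(C1), equating T's and B's payoffs gives −13q + 8 = 5q + 1 ⇒ q = 7/18.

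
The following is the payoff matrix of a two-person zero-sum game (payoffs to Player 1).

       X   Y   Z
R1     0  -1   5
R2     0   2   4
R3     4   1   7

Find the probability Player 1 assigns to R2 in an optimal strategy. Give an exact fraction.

Row minima: R1 → -1, R2 → 0, R3 → 1; maximin = 1.
Column maxima: X → 4, Y → 2, Z → 7; minimax = 2.
1 ≠ 2, so there is no saddle point; optimal play is mixed.
R1 is strictly dominated by R3, so Player 1 never plays it.
Z is strictly dominated by X (it gives Player 1 strictly more in every row), so Player 2 never plays it.
On the remaining 2×2 (R2, R3 vs X, Y):
Let Player 1 play R2 with probability p. Expected payoff against X: 0p + 4(1−p) = −4p + 4; against Y: 2p + 1(1−p) = p + 1.
Setting these equal: −4p + 4 = p + 1 ⇒ −5p = -3 ⇒ p = 3/5, and the value is (-4)·(3/5) + 4 = 8/5.
For Player 2: with q = P(X), equating R2's and R3's payoffs gives −2q + 2 = 3q + 1 ⇒ q = 1/5.

3/5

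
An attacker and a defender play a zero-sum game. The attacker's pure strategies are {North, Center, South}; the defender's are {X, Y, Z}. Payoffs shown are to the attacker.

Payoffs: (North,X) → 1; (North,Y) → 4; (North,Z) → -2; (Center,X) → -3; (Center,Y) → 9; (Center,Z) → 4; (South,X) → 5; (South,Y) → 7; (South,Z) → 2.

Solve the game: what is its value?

13/5

Row minima: North → -2, Center → -3, South → 2; maximin = 2.
Column maxima: X → 5, Y → 9, Z → 4; minimax = 4.
2 ≠ 4, so there is no saddle point; optimal play is mixed.
North is strictly dominated by South, so the attacker never plays it.
Y is strictly dominated by X (it gives the attacker strictly more in every row), so the defender never plays it.
On the remaining 2×2 (Center, South vs X, Z):
Let the attacker play Center with probability p. Expected payoff against X: (-3)p + 5(1−p) = −8p + 5; against Z: 4p + 2(1−p) = 2p + 2.
Setting these equal: −8p + 5 = 2p + 2 ⇒ −10p = -3 ⇒ p = 3/10, and the value is (-8)·(3/10) + 5 = 13/5.
For the defender: with q = P(X), equating Center's and South's payoffs gives −7q + 4 = 3q + 2 ⇒ q = 1/5.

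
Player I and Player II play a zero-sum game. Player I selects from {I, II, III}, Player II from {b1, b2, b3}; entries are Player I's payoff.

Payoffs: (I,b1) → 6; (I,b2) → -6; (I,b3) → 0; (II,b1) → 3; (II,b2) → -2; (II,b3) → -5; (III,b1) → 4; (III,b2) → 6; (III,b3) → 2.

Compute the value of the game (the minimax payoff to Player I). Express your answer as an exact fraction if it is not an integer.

Row minima: I → -6, II → -5, III → 2; maximin = 2.
Column maxima: b1 → 6, b2 → 6, b3 → 2; minimax = 2.
Since maximin = minimax = 2, there is a saddle point and the value is 2.

2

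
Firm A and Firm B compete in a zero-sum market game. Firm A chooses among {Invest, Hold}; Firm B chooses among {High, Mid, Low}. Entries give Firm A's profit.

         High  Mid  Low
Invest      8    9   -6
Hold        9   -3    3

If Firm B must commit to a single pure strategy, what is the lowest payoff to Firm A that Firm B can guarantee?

Column maxima: High → 9, Mid → 9, Low → 3.
The smallest of these is 3.

3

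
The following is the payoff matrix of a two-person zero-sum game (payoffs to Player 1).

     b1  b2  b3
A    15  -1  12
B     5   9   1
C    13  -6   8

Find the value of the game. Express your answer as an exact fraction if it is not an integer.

Row minima: A → -1, B → 1, C → -6; maximin = 1.
Column maxima: b1 → 15, b2 → 9, b3 → 12; minimax = 9.
1 ≠ 9, so there is no saddle point; optimal play is mixed.
C is strictly dominated by A, so Player 1 never plays it.
b1 is strictly dominated by b3 (it gives Player 1 strictly more in every row), so Player 2 never plays it.
On the remaining 2×2 (A, B vs b2, b3):
Let Player 1 play A with probability p. Expected payoff against b2: (-1)p + 9(1−p) = −10p + 9; against b3: 12p + 1(1−p) = 11p + 1.
Setting these equal: −10p + 9 = 11p + 1 ⇒ −21p = -8 ⇒ p = 8/21, and the value is (-10)·(8/21) + 9 = 109/21.
For Player 2: with q = P(b2), equating A's and B's payoffs gives −13q + 12 = 8q + 1 ⇒ q = 11/21.

109/21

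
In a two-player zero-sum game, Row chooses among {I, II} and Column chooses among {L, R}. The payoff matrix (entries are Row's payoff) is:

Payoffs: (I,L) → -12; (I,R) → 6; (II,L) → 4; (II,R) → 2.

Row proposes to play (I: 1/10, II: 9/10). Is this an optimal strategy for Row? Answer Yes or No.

Against L this mix gives (1/10)·(-12) + (9/10)·4 = 12/5.
Against R this mix gives (1/10)·6 + (9/10)·2 = 12/5.
All of Column's active replies (L, R) yield 12/5, and no column does worse for Row. The mix makes Column indifferent and guarantees 12/5, so it is optimal.

Yes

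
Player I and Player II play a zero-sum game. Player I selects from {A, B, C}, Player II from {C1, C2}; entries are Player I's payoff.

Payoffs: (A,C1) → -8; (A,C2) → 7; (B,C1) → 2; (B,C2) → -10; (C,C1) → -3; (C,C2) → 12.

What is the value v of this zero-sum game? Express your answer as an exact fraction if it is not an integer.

-2/9

Row minima: A → -8, B → -10, C → -3; maximin = -3.
Column maxima: C1 → 2, C2 → 12; minimax = 2.
-3 ≠ 2, so there is no saddle point; optimal play is mixed.
A is strictly dominated by C, so Player I never plays it.
On the remaining 2×2 (B, C vs C1, C2):
Let Player I play B with probability p. Expected payoff against C1: 2p + (-3)(1−p) = 5p − 3; against C2: (-10)p + 12(1−p) = −22p + 12.
Setting these equal: 5p − 3 = −22p + 12 ⇒ 27p = 15 ⇒ p = 5/9, and the value is (5)·(5/9) − 3 = -2/9.
For Player II: with q = P(C1), equating B's and C's payoffs gives 12q − 10 = −15q + 12 ⇒ q = 22/27.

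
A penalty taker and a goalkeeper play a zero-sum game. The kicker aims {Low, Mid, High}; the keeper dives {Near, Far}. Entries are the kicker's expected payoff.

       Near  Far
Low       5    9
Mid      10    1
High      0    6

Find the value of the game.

85/13

Row minima: Low → 5, Mid → 1, High → 0; maximin = 5.
Column maxima: Near → 10, Far → 9; minimax = 9.
5 ≠ 9, so there is no saddle point; optimal play is mixed.
High is strictly dominated by Low, so the kicker never plays it.
On the remaining 2×2 (Low, Mid vs Near, Far):
Let the kicker play Low with probability p. Expected payoff against Near: 5p + 10(1−p) = −5p + 10; against Far: 9p + 1(1−p) = 8p + 1.
Setting these equal: −5p + 10 = 8p + 1 ⇒ −13p = -9 ⇒ p = 9/13, and the value is (-5)·(9/13) + 10 = 85/13.
For the keeper: with q = P(Near), equating Low's and Mid's payoffs gives −4q + 9 = 9q + 1 ⇒ q = 8/13.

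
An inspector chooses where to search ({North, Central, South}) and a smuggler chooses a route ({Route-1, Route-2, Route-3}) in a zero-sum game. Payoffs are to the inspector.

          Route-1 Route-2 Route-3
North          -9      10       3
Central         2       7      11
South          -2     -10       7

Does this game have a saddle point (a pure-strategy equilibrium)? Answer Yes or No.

Row minima: North → -9, Central → 2, South → -10; maximin = 2.
Column maxima: Route-1 → 2, Route-2 → 10, Route-3 → 11; minimax = 2.
maximin = minimax = 2, so a saddle point exists.

Yes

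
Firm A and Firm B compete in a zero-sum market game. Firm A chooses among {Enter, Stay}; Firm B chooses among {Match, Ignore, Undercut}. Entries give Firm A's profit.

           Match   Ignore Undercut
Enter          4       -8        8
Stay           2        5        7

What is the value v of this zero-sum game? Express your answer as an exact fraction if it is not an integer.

Row minima: Enter → -8, Stay → 2; maximin = 2.
Column maxima: Match → 4, Ignore → 5, Undercut → 8; minimax = 4.
2 ≠ 4, so there is no saddle point; optimal play is mixed.
Undercut is strictly dominated by Match (it gives Firm A strictly more in every row), so Firm B never plays it.
On the remaining 2×2 (Enter, Stay vs Match, Ignore):
Let Firm A play Enter with probability p. Expected payoff against Match: 4p + 2(1−p) = 2p + 2; against Ignore: (-8)p + 5(1−p) = −13p + 5.
Setting these equal: 2p + 2 = −13p + 5 ⇒ 15p = 3 ⇒ p = 1/5, and the value is (2)·(1/5) + 2 = 12/5.
For Firm B: with q = P(Match), equating Enter's and Stay's payoffs gives 12q − 8 = −3q + 5 ⇒ q = 13/15.

12/5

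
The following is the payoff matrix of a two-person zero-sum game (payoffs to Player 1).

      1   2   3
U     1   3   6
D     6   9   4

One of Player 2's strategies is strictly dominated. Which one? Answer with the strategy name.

1 holds Player 1's payoff strictly below 2 in every row: 1 < 3, 6 < 9.
So 2 is strictly dominated for Player 2.

2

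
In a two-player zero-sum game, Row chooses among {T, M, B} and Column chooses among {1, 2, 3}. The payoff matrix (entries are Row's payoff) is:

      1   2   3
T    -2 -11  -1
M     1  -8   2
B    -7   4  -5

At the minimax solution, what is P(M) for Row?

11/20

Row minima: T → -11, M → -8, B → -7; maximin = -7.
Column maxima: 1 → 1, 2 → 4, 3 → 2; minimax = 1.
-7 ≠ 1, so there is no saddle point; optimal play is mixed.
T is strictly dominated by M, so Row never plays it.
3 is strictly dominated by 1 (it gives Row strictly more in every row), so Column never plays it.
On the remaining 2×2 (M, B vs 1, 2):
Let Row play M with probability p. Expected payoff against 1: 1p + (-7)(1−p) = 8p − 7; against 2: (-8)p + 4(1−p) = −12p + 4.
Setting these equal: 8p − 7 = −12p + 4 ⇒ 20p = 11 ⇒ p = 11/20, and the value is (8)·(11/20) − 7 = -13/5.
For Column: with q = P(1), equating M's and B's payoffs gives 9q − 8 = −11q + 4 ⇒ q = 3/5.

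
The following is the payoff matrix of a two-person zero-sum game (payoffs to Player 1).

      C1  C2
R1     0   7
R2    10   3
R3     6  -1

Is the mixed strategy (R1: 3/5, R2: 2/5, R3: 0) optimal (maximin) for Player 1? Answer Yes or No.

No

Against C1 this mix gives (3/5)·0 + (2/5)·10 = 4.
Against C2 this mix gives (3/5)·7 + (2/5)·3 = 27/5.
Player 2 will play C1, holding Player 1 to 4. Shifting weight toward the row that does better against C1 would raise this floor (the equalizing mix achieves 5 against both C1 and C2), so the proposed strategy is not optimal.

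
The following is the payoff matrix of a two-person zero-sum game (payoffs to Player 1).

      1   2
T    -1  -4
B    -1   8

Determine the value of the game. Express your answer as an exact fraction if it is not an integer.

Row minima: T → -4, B → -1; maximin = -1.
Column maxima: 1 → -1, 2 → 8; minimax = -1.
Since maximin = minimax = -1, there is a saddle point and the value is -1.

-1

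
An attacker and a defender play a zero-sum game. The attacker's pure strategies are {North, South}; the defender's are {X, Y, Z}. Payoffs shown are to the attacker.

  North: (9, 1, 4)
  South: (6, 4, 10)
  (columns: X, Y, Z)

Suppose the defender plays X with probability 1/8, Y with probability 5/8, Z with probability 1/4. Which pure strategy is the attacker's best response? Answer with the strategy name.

South

Expected payoff of North: (1/8)·9 + (5/8)·1 + (1/4)·4 = 11/4.
Expected payoff of South: (1/8)·6 + (5/8)·4 + (1/4)·10 = 23/4.
The largest is 23/4, so the attacker's best response is South.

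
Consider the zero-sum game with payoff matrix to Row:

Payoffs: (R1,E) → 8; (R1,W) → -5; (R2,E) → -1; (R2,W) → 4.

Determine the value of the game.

3/2

Row minima: R1 → -5, R2 → -1; maximin = -1.
Column maxima: E → 8, W → 4; minimax = 4.
-1 ≠ 4, so there is no saddle point; optimal play is mixed.
Let Row play R1 with probability p. Expected payoff against E: 8p + (-1)(1−p) = 9p − 1; against W: (-5)p + 4(1−p) = −9p + 4.
Setting these equal: 9p − 1 = −9p + 4 ⇒ 18p = 5 ⇒ p = 5/18, and the value is (9)·(5/18) − 1 = 3/2.
For Column: with q = P(E), equating R1's and R2's payoffs gives 13q − 5 = −5q + 4 ⇒ q = 1/2.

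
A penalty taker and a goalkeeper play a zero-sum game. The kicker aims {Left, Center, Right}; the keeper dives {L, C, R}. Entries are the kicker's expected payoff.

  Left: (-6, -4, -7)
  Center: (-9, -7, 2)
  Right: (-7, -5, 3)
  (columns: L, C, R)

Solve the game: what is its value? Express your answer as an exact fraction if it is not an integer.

Row minima: Left → -7, Center → -9, Right → -7; maximin = -7.
Column maxima: L → -6, C → -4, R → 3; minimax = -6.
-7 ≠ -6, so there is no saddle point; optimal play is mixed.
Center is strictly dominated by Right, so the kicker never plays it.
C is strictly dominated by L (it gives the kicker strictly more in every row), so the keeper never plays it.
On the remaining 2×2 (Left, Right vs L, R):
Let the kicker play Left with probability p. Expected payoff against L: (-6)p + (-7)(1−p) = p − 7; against R: (-7)p + 3(1−p) = −10p + 3.
Setting these equal: p − 7 = −10p + 3 ⇒ 11p = 10 ⇒ p = 10/11, and the value is (1)·(10/11) − 7 = -67/11.
For the keeper: with q = P(L), equating Left's and Right's payoffs gives q − 7 = −10q + 3 ⇒ q = 10/11.

-67/11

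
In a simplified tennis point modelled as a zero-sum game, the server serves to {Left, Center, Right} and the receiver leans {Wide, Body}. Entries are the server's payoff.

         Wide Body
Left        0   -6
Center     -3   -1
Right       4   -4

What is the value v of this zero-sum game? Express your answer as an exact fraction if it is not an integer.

-8/5

Row minima: Left → -6, Center → -3, Right → -4; maximin = -3.
Column maxima: Wide → 4, Body → -1; minimax = -1.
-3 ≠ -1, so there is no saddle point; optimal play is mixed.
Left is strictly dominated by Right, so the server never plays it.
On the remaining 2×2 (Center, Right vs Wide, Body):
Let the server play Center with probability p. Expected payoff against Wide: (-3)p + 4(1−p) = −7p + 4; against Body: (-1)p + (-4)(1−p) = 3p − 4.
Setting these equal: −7p + 4 = 3p − 4 ⇒ −10p = -8 ⇒ p = 4/5, and the value is (-7)·(4/5) + 4 = -8/5.
For the receiver: with q = P(Wide), equating Center's and Right's payoffs gives −2q − 1 = 8q − 4 ⇒ q = 3/10.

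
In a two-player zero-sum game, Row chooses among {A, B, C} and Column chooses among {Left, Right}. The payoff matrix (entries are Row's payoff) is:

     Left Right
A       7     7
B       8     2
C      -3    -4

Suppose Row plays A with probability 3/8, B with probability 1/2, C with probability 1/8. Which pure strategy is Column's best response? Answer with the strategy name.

Right

If Column plays Left, Row's expected payoff is (3/8)·7 + (1/2)·8 + (1/8)·(-3) = 25/4.
If Column plays Right, Row's expected payoff is (3/8)·7 + (1/2)·2 + (1/8)·(-4) = 25/8.
Column minimizes Row's payoff; the smallest is 25/8, so the best response is Right.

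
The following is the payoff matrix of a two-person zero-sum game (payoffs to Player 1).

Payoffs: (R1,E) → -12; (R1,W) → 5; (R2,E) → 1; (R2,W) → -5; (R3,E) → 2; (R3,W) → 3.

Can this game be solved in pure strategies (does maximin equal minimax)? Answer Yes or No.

Row minima: R1 → -12, R2 → -5, R3 → 2; maximin = 2.
Column maxima: E → 2, W → 5; minimax = 2.
maximin = minimax = 2, so a saddle point exists.

Yes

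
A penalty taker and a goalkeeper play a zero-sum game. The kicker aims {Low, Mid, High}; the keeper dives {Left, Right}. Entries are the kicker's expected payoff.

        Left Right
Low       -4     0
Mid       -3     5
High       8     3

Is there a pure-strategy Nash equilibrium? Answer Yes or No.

Row minima: Low → -4, Mid → -3, High → 3; maximin = 3.
Column maxima: Left → 8, Right → 5; minimax = 5.
3 ≠ 5, so no pure-strategy equilibrium exists.

No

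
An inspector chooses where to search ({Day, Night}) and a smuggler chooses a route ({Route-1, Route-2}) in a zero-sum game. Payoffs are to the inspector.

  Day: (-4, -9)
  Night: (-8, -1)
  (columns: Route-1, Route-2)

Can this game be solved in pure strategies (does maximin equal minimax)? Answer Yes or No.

Row minima: Day → -9, Night → -8; maximin = -8.
Column maxima: Route-1 → -4, Route-2 → -1; minimax = -4.
-8 ≠ -4, so no pure-strategy equilibrium exists.

No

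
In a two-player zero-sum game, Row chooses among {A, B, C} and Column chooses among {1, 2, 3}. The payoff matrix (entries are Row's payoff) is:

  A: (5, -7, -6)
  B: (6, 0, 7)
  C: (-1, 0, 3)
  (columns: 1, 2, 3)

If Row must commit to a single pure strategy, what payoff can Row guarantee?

Row minima: A → -7, B → 0, C → -1.
The best of these is 0.

0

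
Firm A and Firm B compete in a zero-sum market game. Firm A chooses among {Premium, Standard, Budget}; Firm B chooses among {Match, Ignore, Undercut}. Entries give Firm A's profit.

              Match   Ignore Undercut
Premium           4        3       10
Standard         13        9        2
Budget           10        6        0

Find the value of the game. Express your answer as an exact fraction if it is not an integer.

6

Row minima: Premium → 3, Standard → 2, Budget → 0; maximin = 3.
Column maxima: Match → 13, Ignore → 9, Undercut → 10; minimax = 9.
3 ≠ 9, so there is no saddle point; optimal play is mixed.
Budget is strictly dominated by Standard, so Firm A never plays it.
Match is strictly dominated by Ignore (it gives Firm A strictly more in every row), so Firm B never plays it.
On the remaining 2×2 (Premium, Standard vs Ignore, Undercut):
Let Firm A play Premium with probability p. Expected payoff against Ignore: 3p + 9(1−p) = −6p + 9; against Undercut: 10p + 2(1−p) = 8p + 2.
Setting these equal: −6p + 9 = 8p + 2 ⇒ −14p = -7 ⇒ p = 1/2, and the value is (-6)·(1/2) + 9 = 6.
For Firm B: with q = P(Ignore), equating Premium's and Standard's payoffs gives −7q + 10 = 7q + 2 ⇒ q = 4/7.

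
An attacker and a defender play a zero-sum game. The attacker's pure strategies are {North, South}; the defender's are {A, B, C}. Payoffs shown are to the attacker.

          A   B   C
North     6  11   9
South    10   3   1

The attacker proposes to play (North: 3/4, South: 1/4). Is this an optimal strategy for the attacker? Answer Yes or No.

Yes

Against A this mix gives (3/4)·6 + (1/4)·10 = 7.
Against B this mix gives (3/4)·11 + (1/4)·3 = 9.
Against C this mix gives (3/4)·9 + (1/4)·1 = 7.
All of the defender's active replies (A, C) yield 7, and no column does worse for the attacker. The mix makes the defender indifferent and guarantees 7, so it is optimal.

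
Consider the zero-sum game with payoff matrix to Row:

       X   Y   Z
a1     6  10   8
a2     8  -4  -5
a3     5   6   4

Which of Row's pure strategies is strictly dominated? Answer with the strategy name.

a3

a1 gives a strictly higher payoff than a3 against every column: 6 > 5, 10 > 6, 8 > 4.
So a3 is strictly dominated and Row never plays it.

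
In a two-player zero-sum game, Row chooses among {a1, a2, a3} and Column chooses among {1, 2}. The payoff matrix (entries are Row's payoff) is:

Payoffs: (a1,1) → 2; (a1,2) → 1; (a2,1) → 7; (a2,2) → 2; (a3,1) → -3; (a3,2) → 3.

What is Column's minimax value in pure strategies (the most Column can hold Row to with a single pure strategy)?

Column maxima: 1 → 7, 2 → 3.
The smallest of these is 3.

3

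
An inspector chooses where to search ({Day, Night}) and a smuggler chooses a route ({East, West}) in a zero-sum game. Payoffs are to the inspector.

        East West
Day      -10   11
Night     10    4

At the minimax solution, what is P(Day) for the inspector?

2/9

Row minima: Day → -10, Night → 4; maximin = 4.
Column maxima: East → 10, West → 11; minimax = 10.
4 ≠ 10, so there is no saddle point; optimal play is mixed.
Let the inspector play Day with probability p. Expected payoff against East: (-10)p + 10(1−p) = −20p + 10; against West: 11p + 4(1−p) = 7p + 4.
Setting these equal: −20p + 10 = 7p + 4 ⇒ −27p = -6 ⇒ p = 2/9, and the value is (-20)·(2/9) + 10 = 50/9.
For the smuggler: with q = P(East), equating Day's and Night's payoffs gives −21q + 11 = 6q + 4 ⇒ q = 7/27.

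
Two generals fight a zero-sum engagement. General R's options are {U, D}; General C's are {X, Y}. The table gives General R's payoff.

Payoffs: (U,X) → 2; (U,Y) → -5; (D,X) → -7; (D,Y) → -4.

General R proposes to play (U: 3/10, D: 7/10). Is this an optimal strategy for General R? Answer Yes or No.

Against X this mix gives (3/10)·2 + (7/10)·(-7) = -43/10.
Against Y this mix gives (3/10)·(-5) + (7/10)·(-4) = -43/10.
All of General C's active replies (X, Y) yield -43/10, and no column does worse for General R. The mix makes General C indifferent and guarantees -43/10, so it is optimal.

Yes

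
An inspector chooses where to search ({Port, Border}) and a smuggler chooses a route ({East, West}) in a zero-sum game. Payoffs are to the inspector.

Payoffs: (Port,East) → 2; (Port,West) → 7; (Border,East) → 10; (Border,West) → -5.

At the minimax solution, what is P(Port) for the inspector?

Row minima: Port → 2, Border → -5; maximin = 2.
Column maxima: East → 10, West → 7; minimax = 7.
2 ≠ 7, so there is no saddle point; optimal play is mixed.
Let the inspector play Port with probability p. Expected payoff against East: 2p + 10(1−p) = −8p + 10; against West: 7p + (-5)(1−p) = 12p − 5.
Setting these equal: −8p + 10 = 12p − 5 ⇒ −20p = -15 ⇒ p = 3/4, and the value is (-8)·(3/4) + 10 = 4.
For the smuggler: with q = P(East), equating Port's and Border's payoffs gives −5q + 7 = 15q − 5 ⇒ q = 3/5.

3/4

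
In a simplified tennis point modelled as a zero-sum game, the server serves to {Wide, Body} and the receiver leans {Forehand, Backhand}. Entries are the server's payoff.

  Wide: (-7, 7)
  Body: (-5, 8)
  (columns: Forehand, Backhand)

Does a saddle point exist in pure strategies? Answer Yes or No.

Row minima: Wide → -7, Body → -5; maximin = -5.
Column maxima: Forehand → -5, Backhand → 8; minimax = -5.
maximin = minimax = -5, so a saddle point exists.

Yes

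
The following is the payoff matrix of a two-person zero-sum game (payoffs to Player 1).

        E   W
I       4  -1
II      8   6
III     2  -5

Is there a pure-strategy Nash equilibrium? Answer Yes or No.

Row minima: I → -1, II → 6, III → -5; maximin = 6.
Column maxima: E → 8, W → 6; minimax = 6.
maximin = minimax = 6, so a saddle point exists.

Yes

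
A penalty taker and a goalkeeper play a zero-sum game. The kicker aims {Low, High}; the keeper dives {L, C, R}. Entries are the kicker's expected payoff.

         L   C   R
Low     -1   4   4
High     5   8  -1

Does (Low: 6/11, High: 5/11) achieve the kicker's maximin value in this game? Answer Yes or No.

Yes

Against L this mix gives (6/11)·(-1) + (5/11)·5 = 19/11.
Against C this mix gives (6/11)·4 + (5/11)·8 = 64/11.
Against R this mix gives (6/11)·4 + (5/11)·(-1) = 19/11.
All of the keeper's active replies (L, R) yield 19/11, and no column does worse for the kicker. The mix makes the keeper indifferent and guarantees 19/11, so it is optimal.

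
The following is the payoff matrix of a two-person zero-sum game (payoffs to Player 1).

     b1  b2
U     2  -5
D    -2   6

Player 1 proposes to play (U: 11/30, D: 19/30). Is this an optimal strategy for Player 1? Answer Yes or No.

No

Against b1 this mix gives (11/30)·2 + (19/30)·(-2) = -8/15.
Against b2 this mix gives (11/30)·(-5) + (19/30)·6 = 59/30.
Player 2 will play b1, holding Player 1 to -8/15. Shifting weight toward the row that does better against b1 would raise this floor (the equalizing mix achieves 2/15 against both b1 and b2), so the proposed strategy is not optimal.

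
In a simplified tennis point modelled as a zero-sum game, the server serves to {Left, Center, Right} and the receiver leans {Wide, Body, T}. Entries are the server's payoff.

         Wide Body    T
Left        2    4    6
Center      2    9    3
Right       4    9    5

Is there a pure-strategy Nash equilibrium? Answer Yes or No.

Row minima: Left → 2, Center → 2, Right → 4; maximin = 4.
Column maxima: Wide → 4, Body → 9, T → 6; minimax = 4.
maximin = minimax = 4, so a saddle point exists.

Yes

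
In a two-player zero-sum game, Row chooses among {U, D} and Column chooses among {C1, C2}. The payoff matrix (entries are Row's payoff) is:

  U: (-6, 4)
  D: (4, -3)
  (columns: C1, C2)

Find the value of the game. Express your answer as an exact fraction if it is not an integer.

-2/17

Row minima: U → -6, D → -3; maximin = -3.
Column maxima: C1 → 4, C2 → 4; minimax = 4.
-3 ≠ 4, so there is no saddle point; optimal play is mixed.
Let Row play U with probability p. Expected payoff against C1: (-6)p + 4(1−p) = −10p + 4; against C2: 4p + (-3)(1−p) = 7p − 3.
Setting these equal: −10p + 4 = 7p − 3 ⇒ −17p = -7 ⇒ p = 7/17, and the value is (-10)·(7/17) + 4 = -2/17.
For Column: with q = P(C1), equating U's and D's payoffs gives −10q + 4 = 7q − 3 ⇒ q = 7/17.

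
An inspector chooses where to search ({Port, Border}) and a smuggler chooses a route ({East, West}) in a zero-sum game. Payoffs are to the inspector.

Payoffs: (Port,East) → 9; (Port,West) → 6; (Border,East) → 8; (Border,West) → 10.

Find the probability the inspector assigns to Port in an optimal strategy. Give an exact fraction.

2/5

Row minima: Port → 6, Border → 8; maximin = 8.
Column maxima: East → 9, West → 10; minimax = 9.
8 ≠ 9, so there is no saddle point; optimal play is mixed.
Let the inspector play Port with probability p. Expected payoff against East: 9p + 8(1−p) = p + 8; against West: 6p + 10(1−p) = −4p + 10.
Setting these equal: p + 8 = −4p + 10 ⇒ 5p = 2 ⇒ p = 2/5, and the value is (1)·(2/5) + 8 = 42/5.
For the smuggler: with q = P(East), equating Port's and Border's payoffs gives 3q + 6 = −2q + 10 ⇒ q = 4/5.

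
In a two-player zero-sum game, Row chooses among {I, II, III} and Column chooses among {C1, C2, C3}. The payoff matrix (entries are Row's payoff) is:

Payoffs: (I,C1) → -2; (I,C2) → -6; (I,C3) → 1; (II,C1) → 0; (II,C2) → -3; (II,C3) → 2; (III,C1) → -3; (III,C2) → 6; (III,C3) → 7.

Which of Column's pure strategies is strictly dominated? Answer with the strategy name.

C1 holds Row's payoff strictly below C3 in every row: -2 < 1, 0 < 2, -3 < 7.
So C3 is strictly dominated for Column.

C3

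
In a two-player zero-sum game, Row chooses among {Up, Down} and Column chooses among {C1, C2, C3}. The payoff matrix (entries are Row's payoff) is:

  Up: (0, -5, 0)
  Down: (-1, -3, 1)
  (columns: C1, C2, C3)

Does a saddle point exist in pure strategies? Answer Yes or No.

Yes

Row minima: Up → -5, Down → -3; maximin = -3.
Column maxima: C1 → 0, C2 → -3, C3 → 1; minimax = -3.
maximin = minimax = -3, so a saddle point exists.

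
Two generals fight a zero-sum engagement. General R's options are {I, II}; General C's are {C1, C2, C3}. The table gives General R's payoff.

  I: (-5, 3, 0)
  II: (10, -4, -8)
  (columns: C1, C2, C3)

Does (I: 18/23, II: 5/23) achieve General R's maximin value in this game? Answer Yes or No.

Yes

Against C1 this mix gives (18/23)·(-5) + (5/23)·10 = -40/23.
Against C2 this mix gives (18/23)·3 + (5/23)·(-4) = 34/23.
Against C3 this mix gives (18/23)·0 + (5/23)·(-8) = -40/23.
All of General C's active replies (C1, C3) yield -40/23, and no column does worse for General R. The mix makes General C indifferent and guarantees -40/23, so it is optimal.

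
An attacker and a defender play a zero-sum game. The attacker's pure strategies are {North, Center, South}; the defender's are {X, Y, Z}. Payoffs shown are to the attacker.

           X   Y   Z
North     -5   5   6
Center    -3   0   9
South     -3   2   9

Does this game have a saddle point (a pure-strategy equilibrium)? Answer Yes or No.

Row minima: North → -5, Center → -3, South → -3; maximin = -3.
Column maxima: X → -3, Y → 5, Z → 9; minimax = -3.
maximin = minimax = -3, so a saddle point exists.

Yes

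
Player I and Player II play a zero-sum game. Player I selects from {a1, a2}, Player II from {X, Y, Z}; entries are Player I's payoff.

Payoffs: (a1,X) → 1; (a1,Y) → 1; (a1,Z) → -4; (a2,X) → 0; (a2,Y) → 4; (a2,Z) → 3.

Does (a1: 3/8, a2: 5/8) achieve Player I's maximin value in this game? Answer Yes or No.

Against X this mix gives (3/8)·1 + (5/8)·0 = 3/8.
Against Y this mix gives (3/8)·1 + (5/8)·4 = 23/8.
Against Z this mix gives (3/8)·(-4) + (5/8)·3 = 3/8.
All of Player II's active replies (X, Z) yield 3/8, and no column does worse for Player I. The mix makes Player II indifferent and guarantees 3/8, so it is optimal.

Yes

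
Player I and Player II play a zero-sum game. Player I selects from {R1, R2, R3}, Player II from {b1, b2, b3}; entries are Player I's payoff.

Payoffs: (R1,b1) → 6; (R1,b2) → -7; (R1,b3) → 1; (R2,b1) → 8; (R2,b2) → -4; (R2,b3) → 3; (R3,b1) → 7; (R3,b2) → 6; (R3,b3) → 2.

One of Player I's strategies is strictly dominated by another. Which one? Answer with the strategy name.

R2 gives a strictly higher payoff than R1 against every column: 8 > 6, -4 > -7, 3 > 1.
So R1 is strictly dominated and Player I never plays it.

R1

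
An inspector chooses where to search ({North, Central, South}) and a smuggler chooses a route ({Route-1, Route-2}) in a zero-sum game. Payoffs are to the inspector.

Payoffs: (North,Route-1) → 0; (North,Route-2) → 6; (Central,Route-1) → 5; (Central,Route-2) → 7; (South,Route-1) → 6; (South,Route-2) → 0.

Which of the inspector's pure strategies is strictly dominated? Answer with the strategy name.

Central gives a strictly higher payoff than North against every column: 5 > 0, 7 > 6.
So North is strictly dominated and the inspector never plays it.

North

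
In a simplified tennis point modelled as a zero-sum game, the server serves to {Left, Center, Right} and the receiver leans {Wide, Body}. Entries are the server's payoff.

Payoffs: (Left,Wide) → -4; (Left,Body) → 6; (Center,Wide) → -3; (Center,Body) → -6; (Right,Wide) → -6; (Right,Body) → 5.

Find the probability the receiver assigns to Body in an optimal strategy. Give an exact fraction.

Row minima: Left → -4, Center → -6, Right → -6; maximin = -4.
Column maxima: Wide → -3, Body → 6; minimax = -3.
-4 ≠ -3, so there is no saddle point; optimal play is mixed.
Right is strictly dominated by Left, so the server never plays it.
On the remaining 2×2 (Left, Center vs Wide, Body):
Let the server play Left with probability p. Expected payoff against Wide: (-4)p + (-3)(1−p) = −p − 3; against Body: 6p + (-6)(1−p) = 12p − 6.
Setting these equal: −p − 3 = 12p − 6 ⇒ −13p = -3 ⇒ p = 3/13, and the value is (-1)·(3/13) − 3 = -42/13.
For the receiver: with q = P(Wide), equating Left's and Center's payoffs gives −10q + 6 = 3q − 6 ⇒ q = 12/13.

1/13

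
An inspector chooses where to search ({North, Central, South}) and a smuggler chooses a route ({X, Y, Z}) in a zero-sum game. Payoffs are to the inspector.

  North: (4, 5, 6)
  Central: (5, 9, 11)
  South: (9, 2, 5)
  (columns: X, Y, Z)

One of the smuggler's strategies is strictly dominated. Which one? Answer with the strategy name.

Z

Y holds the inspector's payoff strictly below Z in every row: 5 < 6, 9 < 11, 2 < 5.
So Z is strictly dominated for the smuggler.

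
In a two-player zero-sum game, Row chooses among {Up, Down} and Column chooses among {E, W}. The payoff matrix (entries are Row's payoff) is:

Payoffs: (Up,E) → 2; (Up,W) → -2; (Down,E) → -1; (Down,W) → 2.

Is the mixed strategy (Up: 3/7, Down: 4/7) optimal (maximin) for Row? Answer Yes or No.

Yes

Against E this mix gives (3/7)·2 + (4/7)·(-1) = 2/7.
Against W this mix gives (3/7)·(-2) + (4/7)·2 = 2/7.
All of Column's active replies (E, W) yield 2/7, and no column does worse for Row. The mix makes Column indifferent and guarantees 2/7, so it is optimal.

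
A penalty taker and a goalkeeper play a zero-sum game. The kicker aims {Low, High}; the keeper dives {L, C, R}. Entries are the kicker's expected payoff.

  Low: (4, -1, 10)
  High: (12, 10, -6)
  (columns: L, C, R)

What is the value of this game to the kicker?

Row minima: Low → -1, High → -6; maximin = -1.
Column maxima: L → 12, C → 10, R → 10; minimax = 10.
-1 ≠ 10, so there is no saddle point; optimal play is mixed.
L is strictly dominated by C (it gives the kicker strictly more in every row), so the keeper never plays it.
On the remaining 2×2 (Low, High vs C, R):
Let the kicker play Low with probability p. Expected payoff against C: (-1)p + 10(1−p) = −11p + 10; against R: 10p + (-6)(1−p) = 16p − 6.
Setting these equal: −11p + 10 = 16p − 6 ⇒ −27p = -16 ⇒ p = 16/27, and the value is (-11)·(16/27) + 10 = 94/27.
For the keeper: with q = P(C), equating Low's and High's payoffs gives −11q + 10 = 16q − 6 ⇒ q = 16/27.

94/27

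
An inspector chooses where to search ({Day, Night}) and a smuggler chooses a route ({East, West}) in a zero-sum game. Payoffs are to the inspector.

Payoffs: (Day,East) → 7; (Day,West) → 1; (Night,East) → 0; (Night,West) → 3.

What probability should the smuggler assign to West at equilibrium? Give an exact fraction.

Row minima: Day → 1, Night → 0; maximin = 1.
Column maxima: East → 7, West → 3; minimax = 3.
1 ≠ 3, so there is no saddle point; optimal play is mixed.
Let the inspector play Day with probability p. Expected payoff against East: 7p + 0(1−p) = 7p; against West: 1p + 3(1−p) = −2p + 3.
Setting these equal: 7p = −2p + 3 ⇒ 9p = 3 ⇒ p = 1/3, and the value is (7)·(1/3) = 7/3.
For the smuggler: with q = P(East), equating Day's and Night's payoffs gives 6q + 1 = −3q + 3 ⇒ q = 2/9.

7/9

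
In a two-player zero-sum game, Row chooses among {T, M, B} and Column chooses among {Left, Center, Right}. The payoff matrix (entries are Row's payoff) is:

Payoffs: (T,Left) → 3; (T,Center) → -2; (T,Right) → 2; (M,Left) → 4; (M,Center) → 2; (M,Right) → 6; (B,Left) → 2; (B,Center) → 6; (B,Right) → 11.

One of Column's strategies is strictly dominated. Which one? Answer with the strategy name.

Center holds Row's payoff strictly below Right in every row: -2 < 2, 2 < 6, 6 < 11.
So Right is strictly dominated for Column.

Right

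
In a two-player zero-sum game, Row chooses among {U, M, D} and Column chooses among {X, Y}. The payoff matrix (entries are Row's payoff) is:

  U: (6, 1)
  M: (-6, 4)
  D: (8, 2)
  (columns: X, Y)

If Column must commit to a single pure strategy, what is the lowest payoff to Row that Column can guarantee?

Column maxima: X → 8, Y → 4.
The smallest of these is 4.

4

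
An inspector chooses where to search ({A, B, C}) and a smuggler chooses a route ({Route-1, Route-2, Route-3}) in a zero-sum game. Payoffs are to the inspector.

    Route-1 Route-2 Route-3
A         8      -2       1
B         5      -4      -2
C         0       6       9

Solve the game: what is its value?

3

Row minima: A → -2, B → -4, C → 0; maximin = 0.
Column maxima: Route-1 → 8, Route-2 → 6, Route-3 → 9; minimax = 6.
0 ≠ 6, so there is no saddle point; optimal play is mixed.
B is strictly dominated by A, so the inspector never plays it.
Route-3 is strictly dominated by Route-2 (it gives the inspector strictly more in every row), so the smuggler never plays it.
On the remaining 2×2 (A, C vs Route-1, Route-2):
Let the inspector play A with probability p. Expected payoff against Route-1: 8p + 0(1−p) = 8p; against Route-2: (-2)p + 6(1−p) = −8p + 6.
Setting these equal: 8p = −8p + 6 ⇒ 16p = 6 ⇒ p = 3/8, and the value is (8)·(3/8) = 3.
For the smuggler: with q = P(Route-1), equating A's and C's payoffs gives 10q − 2 = −6q + 6 ⇒ q = 1/2.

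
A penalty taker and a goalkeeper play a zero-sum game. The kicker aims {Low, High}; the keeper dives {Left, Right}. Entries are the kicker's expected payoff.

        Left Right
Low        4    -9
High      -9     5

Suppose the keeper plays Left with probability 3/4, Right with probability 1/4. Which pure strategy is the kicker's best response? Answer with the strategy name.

Low

Expected payoff of Low: (3/4)·4 + (1/4)·(-9) = 3/4.
Expected payoff of High: (3/4)·(-9) + (1/4)·5 = -11/2.
The largest is 3/4, so the kicker's best response is Low.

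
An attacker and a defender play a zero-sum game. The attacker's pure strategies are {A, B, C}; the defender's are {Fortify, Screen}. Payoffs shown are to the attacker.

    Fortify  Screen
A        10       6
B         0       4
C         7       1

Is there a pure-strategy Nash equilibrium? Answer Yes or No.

Row minima: A → 6, B → 0, C → 1; maximin = 6.
Column maxima: Fortify → 10, Screen → 6; minimax = 6.
maximin = minimax = 6, so a saddle point exists.

Yes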